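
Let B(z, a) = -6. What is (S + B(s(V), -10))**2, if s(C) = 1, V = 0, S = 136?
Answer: 16900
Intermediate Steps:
(S + B(s(V), -10))**2 = (136 - 6)**2 = 130**2 = 16900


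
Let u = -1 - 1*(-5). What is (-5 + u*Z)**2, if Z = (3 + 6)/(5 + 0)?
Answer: 121/25 ≈ 4.8400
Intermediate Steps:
Z = 9/5 ≈ 1.8000
u = 4 (u = -1 + 5 = 4)
(-5 + u*Z)**2 = (-5 + 4*(9/5))**2 = (-5 + 36/5)**2 = (11/5)**2 = 121/25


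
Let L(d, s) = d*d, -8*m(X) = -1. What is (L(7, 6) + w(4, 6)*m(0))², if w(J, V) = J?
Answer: 9801/4 ≈ 2450.3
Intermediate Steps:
m(X) = ⅛ (m(X) = -⅛*(-1) = ⅛)
L(d, s) = d²
(L(7, 6) + w(4, 6)*m(0))² = (7² + 4*(⅛))² = (49 + ½)² = (99/2)² = 9801/4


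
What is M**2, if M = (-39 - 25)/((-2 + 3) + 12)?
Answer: 4096/169 ≈ 24.237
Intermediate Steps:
M = -64/13 (M = -64/(1 + 12) = -64/13 ≈ -4.9231)
M**2 = (-64/13)**2 = 4096/169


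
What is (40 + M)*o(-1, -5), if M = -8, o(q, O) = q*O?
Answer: 160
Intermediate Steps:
o(q, O) = O*q
(40 + M)*o(-1, -5) = (40 - 8)*(-5*(-1)) = 32*5 = 160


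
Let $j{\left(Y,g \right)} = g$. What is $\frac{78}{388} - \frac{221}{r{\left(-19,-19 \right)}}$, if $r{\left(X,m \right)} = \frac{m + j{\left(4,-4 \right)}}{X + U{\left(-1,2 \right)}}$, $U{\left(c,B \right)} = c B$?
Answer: $- \frac{899457}{4462} \approx -201.58$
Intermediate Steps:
$U{\left(c,B \right)} = B c$
$r{\left(X,m \right)} = \frac{-4 + m}{-2 + X}$ ($r{\left(X,m \right)} = \frac{m - 4}{X + 2 \left(-1\right)} = \frac{-4 + m}{X - 2} = \frac{-4 + m}{-2 + X}$)
$\frac{78}{388} - \frac{221}{r{\left(-19,-19 \right)}} = \frac{78}{388} - \frac{221}{\frac{1}{-2 - 19} \left(-4 - 19\right)} = 78 \cdot \frac{1}{388} - \frac{221}{\frac{1}{-21} \left(-23\right)} = \frac{39}{194} - \frac{221}{\left(- \frac{1}{21}\right) \left(-23\right)} = \frac{39}{194} - \frac{221}{\frac{23}{21}} = \frac{39}{194} - \frac{4641}{23} = - \frac{899457}{4462}$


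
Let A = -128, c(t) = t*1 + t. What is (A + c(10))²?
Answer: 11664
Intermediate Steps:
c(t) = 2*t (c(t) = t + t = 2*t)
(A + c(10))² = (-128 + 2*10)² = (-128 + 20)² = (-108)² = 11664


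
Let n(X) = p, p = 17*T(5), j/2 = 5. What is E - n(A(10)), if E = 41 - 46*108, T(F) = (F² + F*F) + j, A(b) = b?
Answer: -5947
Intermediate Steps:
j = 10 (j = 2*5 = 10)
T(F) = 10 + 2*F² (T(F) = (F² + F*F) + 10 = (F² + F²) + 10 = 2*F² + 10 = 10 + 2*F²)
E = -4927 (E = 41 - 4968 = -4927)
p = 1020 (p = 17*(10 + 2*5²) = 17*(10 + 2*25) = 17*(10 + 50) = 17*60 = 1020)
n(X) = 1020
E - n(A(10)) = -4927 - 1*1020 = -4927 - 1020 = -5947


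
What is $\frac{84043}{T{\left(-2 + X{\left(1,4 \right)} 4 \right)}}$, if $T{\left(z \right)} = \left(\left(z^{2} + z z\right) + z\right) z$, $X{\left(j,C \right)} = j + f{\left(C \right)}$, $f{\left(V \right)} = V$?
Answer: $\frac{84043}{11988} \approx 7.0106$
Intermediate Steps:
$X{\left(j,C \right)} = C + j$ ($X{\left(j,C \right)} = j + C = C + j$)
$T{\left(z \right)} = z \left(z + 2 z^{2}\right)$ ($T{\left(z \right)} = \left(\left(z^{2} + z^{2}\right) + z\right) z = \left(2 z^{2} + z\right) z = \left(z + 2 z^{2}\right) z = z \left(z + 2 z^{2}\right)$)
$\frac{84043}{T{\left(-2 + X{\left(1,4 \right)} 4 \right)}} = \frac{84043}{\left(-2 + \left(4 + 1\right) 4\right)^{2} \left(1 + 2 \left(-2 + \left(4 + 1\right) 4\right)\right)} = \frac{84043}{\left(-2 + 5 \cdot 4\right)^{2} \left(1 + 2 \left(-2 + 5 \cdot 4\right)\right)} = \frac{84043}{\left(-2 + 20\right)^{2} \left(1 + 2 \left(-2 + 20\right)\right)} = \frac{84043}{18^{2} \left(1 + 2 \cdot 18\right)} = \frac{84043}{324 \left(1 + 36\right)} = \frac{84043}{324 \cdot 37} = \frac{84043}{11988}$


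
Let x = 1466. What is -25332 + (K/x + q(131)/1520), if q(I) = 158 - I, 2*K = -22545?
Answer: -28232448429/1114160 ≈ -25340.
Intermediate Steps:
K = -22545/2 (K = (½)*(-22545) = -22545/2 ≈ -11273.)
-25332 + (K/x + q(131)/1520) = -25332 + (-22545/2/1466 + (158 - 1*131)/1520) = -25332 + (-22545/2*1/1466 + (158 - 131)*(1/1520)) = -25332 + (-22545/2932 + 27*(1/1520)) = -25332 + (-22545/2932 + 27/1520) = -25332 - 8547309/1114160 = -28232448429/1114160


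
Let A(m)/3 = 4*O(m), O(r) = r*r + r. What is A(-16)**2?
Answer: 8294400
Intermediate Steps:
O(r) = r + r**2 (O(r) = r**2 + r = r + r**2)
A(m) = 12*m*(1 + m) (A(m) = 3*(4*(m*(1 + m))) = 3*(4*m*(1 + m)) = 12*m*(1 + m))
A(-16)**2 = (12*(-16)*(1 - 16))**2 = (12*(-16)*(-15))**2 = 2880**2 = 8294400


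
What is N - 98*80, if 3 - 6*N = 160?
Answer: -47197/6 ≈ -7866.2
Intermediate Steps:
N = -157/6 (N = ½ - ⅙*160 = ½ - 80/3 = -157/6 ≈ -26.167)
N - 98*80 = -157/6 - 98*80 = -157/6 - 7840 = -47197/6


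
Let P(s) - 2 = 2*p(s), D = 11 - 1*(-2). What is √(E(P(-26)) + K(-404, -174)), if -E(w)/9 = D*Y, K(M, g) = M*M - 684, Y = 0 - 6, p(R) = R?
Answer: √163234 ≈ 404.02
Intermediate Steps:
Y = -6
K(M, g) = -684 + M² (K(M, g) = M² - 684 = -684 + M²)
D = 13 (D = 11 + 2 = 13)
P(s) = 2 + 2*s
E(w) = 702 (E(w) = -117*(-6) = -9*(-78) = 702)
√(E(P(-26)) + K(-404, -174)) = √(702 + (-684 + (-404)²)) = √(702 + (-684 + 163216)) = √(702 + 162532) = √163234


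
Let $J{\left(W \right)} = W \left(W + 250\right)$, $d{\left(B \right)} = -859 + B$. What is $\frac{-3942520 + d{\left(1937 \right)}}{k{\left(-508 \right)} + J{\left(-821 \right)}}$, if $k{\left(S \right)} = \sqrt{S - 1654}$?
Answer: $- \frac{615904178874}{73255001281} + \frac{1313814 i \sqrt{2162}}{73255001281} \approx -8.4077 + 0.00083392 i$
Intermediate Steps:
$J{\left(W \right)} = W \left(250 + W\right)$
$k{\left(S \right)} = \sqrt{-1654 + S}$
$\frac{-3942520 + d{\left(1937 \right)}}{k{\left(-508 \right)} + J{\left(-821 \right)}} = \frac{-3942520 + \left(-859 + 1937\right)}{\sqrt{-1654 - 508} - 821 \left(250 - 821\right)} = \frac{-3942520 + 1078}{\sqrt{-2162} - -468791} = - \frac{3941442}{i \sqrt{2162} + 468791} = - \frac{3941442}{468791 + i \sqrt{2162}}$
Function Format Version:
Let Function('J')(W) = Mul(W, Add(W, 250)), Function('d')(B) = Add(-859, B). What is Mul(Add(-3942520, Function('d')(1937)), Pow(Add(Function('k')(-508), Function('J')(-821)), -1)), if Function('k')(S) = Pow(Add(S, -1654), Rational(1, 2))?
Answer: Add(Rational(-615904178874, 73255001281), Mul(Rational(1313814, 73255001281), I, Pow(2162, Rational(1, 2)))) ≈ Add(-8.4077, Mul(0.00083392, I))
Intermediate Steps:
Function('J')(W) = Mul(W, Add(250, W))
Function('k')(S) = Pow(Add(-1654, S), Rational(1, 2))
Mul(Add(-3942520, Function('d')(1937)), Pow(Add(Function('k')(-508), Function('J')(-821)), -1)) = Mul(Add(-3942520, Add(-859, 1937)), Pow(Add(Pow(Add(-1654, -508), Rational(1, 2)), Mul(-821, Add(250, -821))), -1)) = Mul(Add(-3942520, 1078), Pow(Add(Pow(-2162, Rational(1, 2)), Mul(-821, -571)), -1)) = Mul(-3941442, Pow(Add(Mul(I, Pow(2162, Rational(1, 2))), 468791), -1)) = Mul(-3941442, Pow(Add(468791, Mul(I, Pow(2162, Rational(1, 2)))), -1))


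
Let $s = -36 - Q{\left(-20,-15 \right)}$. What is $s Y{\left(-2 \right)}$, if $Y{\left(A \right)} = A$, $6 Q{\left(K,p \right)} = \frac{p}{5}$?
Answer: $71$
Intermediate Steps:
$Q{\left(K,p \right)} = \frac{p}{30}$ ($Q{\left(K,p \right)} = \frac{p \frac{1}{5}}{6} = \frac{\frac{1}{5} p}{6} = \frac{p}{30}$)
$s = - \frac{71}{2}$ ($s = -36 - \frac{1}{30} \left(-15\right) = -36 - - \frac{1}{2} = -36 + \frac{1}{2} = - \frac{71}{2} \approx -35.5$)
$s Y{\left(-2 \right)} = \left(- \frac{71}{2}\right) \left(-2\right) = 71$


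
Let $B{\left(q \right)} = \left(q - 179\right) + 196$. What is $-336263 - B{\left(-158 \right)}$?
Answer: $-336122$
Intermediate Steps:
$B{\left(q \right)} = 17 + q$ ($B{\left(q \right)} = \left(-179 + q\right) + 196 = 17 + q$)
$-336263 - B{\left(-158 \right)} = -336263 - \left(17 - 158\right) = -336263 - -141 = -336263 + 141 = -336122$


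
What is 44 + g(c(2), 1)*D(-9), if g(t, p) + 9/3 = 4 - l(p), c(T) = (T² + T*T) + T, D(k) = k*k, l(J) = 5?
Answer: -280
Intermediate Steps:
D(k) = k²
c(T) = T + 2*T² (c(T) = (T² + T²) + T = 2*T² + T = T + 2*T²)
g(t, p) = -4 (g(t, p) = -3 + (4 - 1*5) = -3 + (4 - 5) = -3 - 1 = -4)
44 + g(c(2), 1)*D(-9) = 44 - 4*(-9)² = 44 - 4*81 = 44 - 324 = -280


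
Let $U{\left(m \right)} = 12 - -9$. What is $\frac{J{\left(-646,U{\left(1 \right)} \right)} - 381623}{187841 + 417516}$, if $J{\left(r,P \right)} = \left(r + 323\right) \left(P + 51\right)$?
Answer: $- \frac{404879}{605357} \approx -0.66883$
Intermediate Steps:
$U{\left(m \right)} = 21$ ($U{\left(m \right)} = 12 + 9 = 21$)
$J{\left(r,P \right)} = \left(51 + P\right) \left(323 + r\right)$ ($J{\left(r,P \right)} = \left(323 + r\right) \left(51 + P\right) = \left(51 + P\right) \left(323 + r\right)$)
$\frac{J{\left(-646,U{\left(1 \right)} \right)} - 381623}{187841 + 417516} = \frac{\left(16473 + 51 \left(-646\right) + 323 \cdot 21 + 21 \left(-646\right)\right) - 381623}{187841 + 417516} = \frac{\left(16473 - 32946 + 6783 - 13566\right) - 381623}{605357} = \left(-23256 - 381623\right) \frac{1}{605357} = \left(-404879\right) \frac{1}{605357} = - \frac{404879}{605357}$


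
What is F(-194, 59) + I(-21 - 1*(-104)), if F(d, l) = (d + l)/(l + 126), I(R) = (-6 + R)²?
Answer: 219346/37 ≈ 5928.3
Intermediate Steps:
F(d, l) = (d + l)/(126 + l)
F(-194, 59) + I(-21 - 1*(-104)) = (-194 + 59)/(126 + 59) + (-6 + (-21 - 1*(-104)))² = -135/185 + (-6 + (-21 + 104))² = (1/185)*(-135) + (-6 + 83)² = -27/37 + 77² = -27/37 + 5929 = 219346/37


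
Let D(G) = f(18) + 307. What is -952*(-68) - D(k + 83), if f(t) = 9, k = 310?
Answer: 64420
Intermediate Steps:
D(G) = 316 (D(G) = 9 + 307 = 316)
-952*(-68) - D(k + 83) = -952*(-68) - 1*316 = 64736 - 316 = 64420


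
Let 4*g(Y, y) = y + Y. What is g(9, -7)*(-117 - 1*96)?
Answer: -213/2 ≈ -106.50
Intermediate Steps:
g(Y, y) = Y/4 + y/4 (g(Y, y) = (y + Y)/4 = (Y + y)/4 = Y/4 + y/4)
g(9, -7)*(-117 - 1*96) = ((¼)*9 + (¼)*(-7))*(-117 - 1*96) = (9/4 - 7/4)*(-117 - 96) = (½)*(-213) = -213/2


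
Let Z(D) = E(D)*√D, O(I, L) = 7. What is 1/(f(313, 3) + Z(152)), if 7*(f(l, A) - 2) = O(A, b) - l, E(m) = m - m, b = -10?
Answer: -7/292 ≈ -0.023973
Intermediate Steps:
E(m) = 0
f(l, A) = 3 - l/7 (f(l, A) = 2 + (7 - l)/7 = 2 + (1 - l/7) = 3 - l/7)
Z(D) = 0 (Z(D) = 0*√D = 0)
1/(f(313, 3) + Z(152)) = 1/((3 - ⅐*313) + 0) = 1/((3 - 313/7) + 0) = 1/(-292/7 + 0) = 1/(-292/7) = -7/292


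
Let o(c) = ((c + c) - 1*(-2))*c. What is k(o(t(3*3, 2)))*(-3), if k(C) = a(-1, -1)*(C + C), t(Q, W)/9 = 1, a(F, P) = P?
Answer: 1080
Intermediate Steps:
t(Q, W) = 9 (t(Q, W) = 9*1 = 9)
o(c) = c*(2 + 2*c) (o(c) = (2*c + 2)*c = (2 + 2*c)*c = c*(2 + 2*c))
k(C) = -2*C (k(C) = -(C + C) = -2*C)
k(o(t(3*3, 2)))*(-3) = -4*9*(1 + 9)*(-3) = -4*9*10*(-3) = -2*180*(-3) = -360*(-3) = 1080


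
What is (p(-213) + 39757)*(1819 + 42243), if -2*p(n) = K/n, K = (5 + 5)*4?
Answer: 373128516182/213 ≈ 1.7518e+9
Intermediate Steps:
K = 40 (K = 10*4 = 40)
p(n) = -20/n
(p(-213) + 39757)*(1819 + 42243) = (-20/(-213) + 39757)*(1819 + 42243) = (-20*(-1/213) + 39757)*44062 = (20/213 + 39757)*44062 = (8468261/213)*44062 = 373128516182/213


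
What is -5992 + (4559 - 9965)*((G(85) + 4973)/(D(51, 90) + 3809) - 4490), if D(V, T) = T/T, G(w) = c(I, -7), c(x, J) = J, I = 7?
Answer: 15405037614/635 ≈ 2.4260e+7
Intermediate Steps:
G(w) = -7
D(V, T) = 1
-5992 + (4559 - 9965)*((G(85) + 4973)/(D(51, 90) + 3809) - 4490) = -5992 + (4559 - 9965)*((-7 + 4973)/(1 + 3809) - 4490) = -5992 - 5406*(4966/3810 - 4490) = -5992 - 5406*(4966*(1/3810) - 4490) = -5992 - 5406*(2483/1905 - 4490) = -5992 - 5406*(-8550967/1905) = -5992 + 15408842534/635 = 15405037614/635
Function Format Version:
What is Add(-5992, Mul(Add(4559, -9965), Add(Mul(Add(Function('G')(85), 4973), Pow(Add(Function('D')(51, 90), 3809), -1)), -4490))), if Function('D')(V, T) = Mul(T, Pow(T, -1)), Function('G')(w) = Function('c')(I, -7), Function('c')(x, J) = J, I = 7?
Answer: Rational(15405037614, 635) ≈ 2.4260e+7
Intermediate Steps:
Function('G')(w) = -7
Function('D')(V, T) = 1
Add(-5992, Mul(Add(4559, -9965), Add(Mul(Add(Function('G')(85), 4973), Pow(Add(Function('D')(51, 90), 3809), -1)), -4490))) = Add(-5992, Mul(Add(4559, -9965), Add(Mul(Add(-7, 4973), Pow(Add(1, 3809), -1)), -4490))) = Add(-5992, Mul(-5406, Add(Mul(4966, Pow(3810, -1)), -4490))) = Add(-5992, Mul(-5406, Add(Mul(4966, Rational(1, 3810)), -4490))) = Add(-5992, Mul(-5406, Add(Rational(2483, 1905), -4490))) = Add(-5992, Mul(-5406, Rational(-8550967, 1905))) = Add(-5992, Rational(15408842534, 635)) = Rational(15405037614, 635)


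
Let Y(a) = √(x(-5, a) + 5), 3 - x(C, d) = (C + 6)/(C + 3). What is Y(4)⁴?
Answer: 289/4 ≈ 72.250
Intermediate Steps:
x(C, d) = 3 - (6 + C)/(3 + C) (x(C, d) = 3 - (C + 6)/(C + 3) = 3 - (6 + C)/(3 + C))
Y(a) = √34/2 (Y(a) = √((3 + 2*(-5))/(3 - 5) + 5) = √((3 - 10)/(-2) + 5) = √(-½*(-7) + 5) = √(7/2 + 5) = √(17/2) = √34/2)
Y(4)⁴ = (√34/2)⁴ = 289/4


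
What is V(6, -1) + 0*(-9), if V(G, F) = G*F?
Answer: -6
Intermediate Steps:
V(G, F) = F*G
V(6, -1) + 0*(-9) = -1*6 + 0*(-9) = -6 + 0 = -6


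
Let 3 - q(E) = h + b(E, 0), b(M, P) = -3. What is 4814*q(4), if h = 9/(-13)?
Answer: 418818/13 ≈ 32217.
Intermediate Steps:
h = -9/13 (h = 9*(-1/13) = -9/13 ≈ -0.69231)
q(E) = 87/13 (q(E) = 3 - (-9/13 - 3) = 3 - 1*(-48/13) = 3 + 48/13 = 87/13)
4814*q(4) = 4814*(87/13) = 418818/13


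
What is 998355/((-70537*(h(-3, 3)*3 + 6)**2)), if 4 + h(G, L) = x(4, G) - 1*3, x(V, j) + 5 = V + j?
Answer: -332785/17140491 ≈ -0.019415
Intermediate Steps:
x(V, j) = -5 + V + j (x(V, j) = -5 + (V + j) = -5 + V + j)
h(G, L) = -8 + G (h(G, L) = -4 + ((-5 + 4 + G) - 1*3) = -4 + ((-1 + G) - 3) = -4 + (-4 + G) = -8 + G)
998355/((-70537*(h(-3, 3)*3 + 6)**2)) = 998355/((-70537*((-8 - 3)*3 + 6)**2)) = 998355/((-70537*(-11*3 + 6)**2)) = 998355/((-70537*(-33 + 6)**2)) = 998355/((-70537*(-27)**2)) = 998355/((-70537*729)) = 998355/(-51421473) = 998355*(-1/51421473) = -332785/17140491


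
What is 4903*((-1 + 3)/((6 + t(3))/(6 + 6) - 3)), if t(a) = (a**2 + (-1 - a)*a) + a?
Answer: -19612/5 ≈ -3922.4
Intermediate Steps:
t(a) = a + a**2 + a*(-1 - a) (t(a) = (a**2 + a*(-1 - a)) + a = a + a**2 + a*(-1 - a))
4903*((-1 + 3)/((6 + t(3))/(6 + 6) - 3)) = 4903*((-1 + 3)/((6 + 0)/(6 + 6) - 3)) = 4903*(2/(6/12 - 3)) = 4903*(2/(6*(1/12) - 3)) = 4903*(2/(1/2 - 3)) = 4903*(2/(-5/2)) = 4903*(2*(-2/5)) = 4903*(-4/5) = -19612/5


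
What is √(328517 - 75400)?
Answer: √253117 ≈ 503.11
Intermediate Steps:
√(328517 - 75400) = √253117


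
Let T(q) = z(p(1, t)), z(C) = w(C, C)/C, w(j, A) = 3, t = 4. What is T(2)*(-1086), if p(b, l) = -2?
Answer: 1629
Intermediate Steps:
z(C) = 3/C
T(q) = -3/2 (T(q) = 3/(-2) = 3*(-1/2) = -3/2)
T(2)*(-1086) = -3/2*(-1086) = 1629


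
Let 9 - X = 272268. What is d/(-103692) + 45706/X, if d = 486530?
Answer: -22866919637/4705180038 ≈ -4.8599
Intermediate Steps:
X = -272259 (X = 9 - 1*272268 = 9 - 272268 = -272259)
d/(-103692) + 45706/X = 486530/(-103692) + 45706/(-272259) = 486530*(-1/103692) + 45706*(-1/272259) = -243265/51846 - 45706/272259 = -22866919637/4705180038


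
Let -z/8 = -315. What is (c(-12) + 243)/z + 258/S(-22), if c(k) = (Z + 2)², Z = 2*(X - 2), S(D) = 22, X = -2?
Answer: 36461/3080 ≈ 11.838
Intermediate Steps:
Z = -8 (Z = 2*(-2 - 2) = 2*(-4) = -8)
c(k) = 36 (c(k) = (-8 + 2)² = (-6)² = 36)
z = 2520 (z = -8*(-315) = 2520)
(c(-12) + 243)/z + 258/S(-22) = (36 + 243)/2520 + 258/22 = 279*(1/2520) + 258*(1/22) = 31/280 + 129/11 = 36461/3080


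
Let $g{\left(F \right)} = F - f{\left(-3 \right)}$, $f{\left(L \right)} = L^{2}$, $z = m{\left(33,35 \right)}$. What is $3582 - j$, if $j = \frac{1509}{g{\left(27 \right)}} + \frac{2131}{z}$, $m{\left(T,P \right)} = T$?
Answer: $\frac{75539}{22} \approx 3433.6$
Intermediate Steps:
$z = 33$
$g{\left(F \right)} = -9 + F$ ($g{\left(F \right)} = F - \left(-3\right)^{2} = F - 9 = -9 + F$)
$j = \frac{3265}{22}$ ($j = \frac{1509}{-9 + 27} + \frac{2131}{33} = \frac{1509}{18} + 2131 \cdot \frac{1}{33} = 1509 \cdot \frac{1}{18} + \frac{2131}{33} = \frac{503}{6} + \frac{2131}{33} = \frac{3265}{22} \approx 148.41$)
$3582 - j = 3582 - \frac{3265}{22} = \frac{75539}{22}$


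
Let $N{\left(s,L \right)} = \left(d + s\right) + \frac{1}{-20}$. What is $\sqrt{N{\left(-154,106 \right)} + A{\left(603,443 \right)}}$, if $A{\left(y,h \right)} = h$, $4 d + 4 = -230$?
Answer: $\frac{\sqrt{23045}}{10} \approx 15.181$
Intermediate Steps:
$d = - \frac{117}{2}$ ($d = -1 + \frac{1}{4} \left(-230\right) = -1 - \frac{115}{2} = - \frac{117}{2} \approx -58.5$)
$N{\left(s,L \right)} = - \frac{1171}{20} + s$ ($N{\left(s,L \right)} = \left(- \frac{117}{2} + s\right) + \frac{1}{-20} = \left(- \frac{117}{2} + s\right) - \frac{1}{20} = - \frac{1171}{20} + s$)
$\sqrt{N{\left(-154,106 \right)} + A{\left(603,443 \right)}} = \sqrt{\left(- \frac{1171}{20} - 154\right) + 443} = \sqrt{- \frac{4251}{20} + 443} = \sqrt{\frac{4609}{20}} = \frac{\sqrt{23045}}{10}$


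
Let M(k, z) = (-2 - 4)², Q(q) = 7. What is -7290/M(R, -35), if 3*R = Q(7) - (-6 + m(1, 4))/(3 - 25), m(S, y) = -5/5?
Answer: -405/2 ≈ -202.50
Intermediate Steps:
m(S, y) = -1 (m(S, y) = -5*⅕ = -1)
R = 49/22 (R = (7 - (-6 - 1)/(3 - 25))/3 = (7 - (-7)/(-22))/3 = (7 - (-7)*(-1)/22)/3 = (7 - 1*7/22)/3 = (7 - 7/22)/3 = (⅓)*(147/22) = 49/22 ≈ 2.2273)
M(k, z) = 36 (M(k, z) = (-6)² = 36)
-7290/M(R, -35) = -7290/36 = -7290*1/36 = -405/2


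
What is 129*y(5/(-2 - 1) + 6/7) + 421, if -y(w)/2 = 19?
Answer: -4481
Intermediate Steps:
y(w) = -38 (y(w) = -2*19 = -38)
129*y(5/(-2 - 1) + 6/7) + 421 = 129*(-38) + 421 = -4902 + 421 = -4481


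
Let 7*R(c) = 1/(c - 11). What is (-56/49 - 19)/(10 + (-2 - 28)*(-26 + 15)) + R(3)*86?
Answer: -949/595 ≈ -1.5950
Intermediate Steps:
R(c) = 1/(7*(-11 + c)) (R(c) = 1/(7*(c - 11)) = 1/(7*(-11 + c)))
(-56/49 - 19)/(10 + (-2 - 28)*(-26 + 15)) + R(3)*86 = (-56/49 - 19)/(10 + (-2 - 28)*(-26 + 15)) + (1/(7*(-11 + 3)))*86 = (-56*1/49 - 19)/(10 - 30*(-11)) + ((1/7)/(-8))*86 = (-8/7 - 19)/(10 + 330) + ((1/7)*(-1/8))*86 = -141/7/340 - 1/56*86 = -141/7*1/340 - 43/28 = -141/2380 - 43/28 = -949/595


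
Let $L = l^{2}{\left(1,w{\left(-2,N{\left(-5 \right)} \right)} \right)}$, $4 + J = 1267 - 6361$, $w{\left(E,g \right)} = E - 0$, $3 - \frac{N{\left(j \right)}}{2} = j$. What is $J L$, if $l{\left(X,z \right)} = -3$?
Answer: $-45882$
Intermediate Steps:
$N{\left(j \right)} = 6 - 2 j$
$w{\left(E,g \right)} = E$ ($w{\left(E,g \right)} = E + 0 = E$)
$J = -5098$ ($J = -4 + \left(1267 - 6361\right) = -4 - 5094 = -5098$)
$L = 9$ ($L = \left(-3\right)^{2} = 9$)
$J L = \left(-5098\right) 9 = -45882$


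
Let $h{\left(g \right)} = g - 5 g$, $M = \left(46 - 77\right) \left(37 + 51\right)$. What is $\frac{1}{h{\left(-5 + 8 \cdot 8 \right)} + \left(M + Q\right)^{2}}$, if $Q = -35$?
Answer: $\frac{1}{7633933} \approx 1.3099 \cdot 10^{-7}$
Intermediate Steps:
$M = -2728$ ($M = \left(-31\right) 88 = -2728$)
$h{\left(g \right)} = - 4 g$
$\frac{1}{h{\left(-5 + 8 \cdot 8 \right)} + \left(M + Q\right)^{2}} = \frac{1}{- 4 \left(-5 + 8 \cdot 8\right) + \left(-2728 - 35\right)^{2}} = \frac{1}{- 4 \left(-5 + 64\right) + \left(-2763\right)^{2}} = \frac{1}{\left(-4\right) 59 + 7634169} = \frac{1}{-236 + 7634169} = \frac{1}{7633933}$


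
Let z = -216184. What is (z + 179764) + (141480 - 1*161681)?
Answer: -56621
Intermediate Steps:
(z + 179764) + (141480 - 1*161681) = (-216184 + 179764) + (141480 - 1*161681) = -36420 + (141480 - 161681) = -36420 - 20201 = -56621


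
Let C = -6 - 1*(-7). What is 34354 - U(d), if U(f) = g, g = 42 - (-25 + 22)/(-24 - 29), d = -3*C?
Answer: 1818539/53 ≈ 34312.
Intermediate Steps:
C = 1 (C = -6 + 7 = 1)
d = -3 (d = -3*1 = -3)
g = 2223/53 (g = 42 - (-3)/(-53) = 42 - (-3)*(-1)/53 = 42 - 1*3/53 = 42 - 3/53 = 2223/53 ≈ 41.943)
U(f) = 2223/53
34354 - U(d) = 34354 - 1*2223/53 = 34354 - 2223/53 = 1818539/53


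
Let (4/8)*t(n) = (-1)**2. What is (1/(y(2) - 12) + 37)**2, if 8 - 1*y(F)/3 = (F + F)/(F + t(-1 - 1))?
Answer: 111556/81 ≈ 1377.2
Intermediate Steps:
t(n) = 2 (t(n) = 2*(-1)**2 = 2*1 = 2)
y(F) = 24 - 6*F/(2 + F) (y(F) = 24 - 3*(F + F)/(F + 2) = 24 - 3*2*F/(2 + F) = 24 - 6*F/(2 + F))
(1/(y(2) - 12) + 37)**2 = (1/(6*(8 + 3*2)/(2 + 2) - 12) + 37)**2 = (1/(6*(8 + 6)/4 - 12) + 37)**2 = (1/(6*(1/4)*14 - 12) + 37)**2 = (1/(21 - 12) + 37)**2 = (1/9 + 37)**2 = (334/9)**2 = 111556/81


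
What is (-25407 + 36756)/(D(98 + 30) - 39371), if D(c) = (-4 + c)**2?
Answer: -11349/23995 ≈ -0.47297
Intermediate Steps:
(-25407 + 36756)/(D(98 + 30) - 39371) = (-25407 + 36756)/((-4 + (98 + 30))**2 - 39371) = 11349/((-4 + 128)**2 - 39371) = 11349/(124**2 - 39371) = 11349/(15376 - 39371) = 11349/(-23995) = 11349*(-1/23995) = -11349/23995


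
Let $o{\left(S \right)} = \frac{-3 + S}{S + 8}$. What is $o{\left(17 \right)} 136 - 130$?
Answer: $- \frac{1346}{25} \approx -53.84$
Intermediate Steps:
$o{\left(S \right)} = \frac{-3 + S}{8 + S}$
$o{\left(17 \right)} 136 - 130 = \frac{-3 + 17}{8 + 17} \cdot 136 - 130 = \frac{1}{25} \cdot 14 \cdot 136 - 130 = \frac{14}{25} \cdot 136 - 130 = \frac{1904}{25} - 130 = - \frac{1346}{25}$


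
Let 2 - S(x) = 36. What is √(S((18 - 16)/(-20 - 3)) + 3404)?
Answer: √3370 ≈ 58.052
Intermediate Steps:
S(x) = -34 (S(x) = 2 - 1*36 = 2 - 36 = -34)
√(S((18 - 16)/(-20 - 3)) + 3404) = √(-34 + 3404) = √3370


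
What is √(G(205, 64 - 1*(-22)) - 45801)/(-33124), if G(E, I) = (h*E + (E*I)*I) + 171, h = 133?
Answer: -√1497815/33124 ≈ -0.036948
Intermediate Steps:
G(E, I) = 171 + 133*E + E*I² (G(E, I) = (133*E + (E*I)*I) + 171 = (133*E + E*I²) + 171 = 171 + 133*E + E*I²)
√(G(205, 64 - 1*(-22)) - 45801)/(-33124) = √((171 + 133*205 + 205*(64 - 1*(-22))²) - 45801)/(-33124) = √((171 + 27265 + 205*(64 + 22)²) - 45801)*(-1/33124) = √((171 + 27265 + 205*86²) - 45801)*(-1/33124) = √((171 + 27265 + 205*7396) - 45801)*(-1/33124) = √((171 + 27265 + 1516180) - 45801)*(-1/33124) = √(1543616 - 45801)*(-1/33124) = √1497815*(-1/33124) = -√1497815/33124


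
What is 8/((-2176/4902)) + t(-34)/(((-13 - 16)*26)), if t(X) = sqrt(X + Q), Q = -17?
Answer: -2451/136 - I*sqrt(51)/754 ≈ -18.022 - 0.0094714*I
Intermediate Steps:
t(X) = sqrt(-17 + X) (t(X) = sqrt(X - 17) = sqrt(-17 + X))
8/((-2176/4902)) + t(-34)/(((-13 - 16)*26)) = 8/((-2176/4902)) + sqrt(-17 - 34)/(((-13 - 16)*26)) = 8/((-2176*1/4902)) + sqrt(-51)/((-29*26)) = 8/(-1088/2451) + (I*sqrt(51))/(-754) = 8*(-2451/1088) + (I*sqrt(51))*(-1/754) = -2451/136 - I*sqrt(51)/754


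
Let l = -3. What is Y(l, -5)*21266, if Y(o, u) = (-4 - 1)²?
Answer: 531650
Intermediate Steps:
Y(o, u) = 25 (Y(o, u) = (-5)² = 25)
Y(l, -5)*21266 = 25*21266 = 531650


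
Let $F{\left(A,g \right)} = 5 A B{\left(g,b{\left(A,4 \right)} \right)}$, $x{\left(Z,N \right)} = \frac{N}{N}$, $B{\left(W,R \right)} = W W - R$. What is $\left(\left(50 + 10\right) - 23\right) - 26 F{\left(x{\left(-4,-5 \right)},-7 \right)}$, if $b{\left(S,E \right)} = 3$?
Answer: $-5943$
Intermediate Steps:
$B{\left(W,R \right)} = W^{2} - R$
$x{\left(Z,N \right)} = 1$
$F{\left(A,g \right)} = 5 A \left(-3 + g^{2}\right)$ ($F{\left(A,g \right)} = 5 A \left(g^{2} - 3\right) = 5 A \left(-3 + g^{2}\right)$)
$\left(\left(50 + 10\right) - 23\right) - 26 F{\left(x{\left(-4,-5 \right)},-7 \right)} = \left(\left(50 + 10\right) - 23\right) - 26 \cdot 5 \cdot 1 \left(-3 + \left(-7\right)^{2}\right) = \left(60 - 23\right) - 26 \cdot 5 \cdot 1 \left(-3 + 49\right) = 37 - 26 \cdot 5 \cdot 1 \cdot 46 = 37 - 5980 = -5943$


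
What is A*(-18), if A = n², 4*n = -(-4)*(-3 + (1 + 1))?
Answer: -18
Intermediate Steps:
n = -1 (n = (-(-4)*(-3 + (1 + 1)))/4 = (-(-4)*(-3 + 2))/4 = (-(-4)*(-1))/4 = (-1*4)/4 = (¼)*(-4) = -1)
A = 1 (A = (-1)² = 1)
A*(-18) = 1*(-18) = -18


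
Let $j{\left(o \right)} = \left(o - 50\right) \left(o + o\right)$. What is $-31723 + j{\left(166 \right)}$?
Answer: $6789$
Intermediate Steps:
$j{\left(o \right)} = 2 o \left(-50 + o\right)$ ($j{\left(o \right)} = \left(-50 + o\right) 2 o = 2 o \left(-50 + o\right)$)
$-31723 + j{\left(166 \right)} = -31723 + 2 \cdot 166 \left(-50 + 166\right) = -31723 + 2 \cdot 166 \cdot 116 = -31723 + 38512 = 6789$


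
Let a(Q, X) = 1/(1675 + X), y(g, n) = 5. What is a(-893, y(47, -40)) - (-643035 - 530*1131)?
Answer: 2087341201/1680 ≈ 1.2425e+6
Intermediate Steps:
a(-893, y(47, -40)) - (-643035 - 530*1131) = 1/(1675 + 5) - (-643035 - 530*1131) = 1/1680 - (-643035 - 599430) = 1/1680 - 1*(-1242465) = 1/1680 + 1242465 = 2087341201/1680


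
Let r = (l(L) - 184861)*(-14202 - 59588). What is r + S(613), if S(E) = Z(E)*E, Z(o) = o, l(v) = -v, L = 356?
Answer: 13667538199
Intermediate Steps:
r = 13667162430 (r = (-1*356 - 184861)*(-14202 - 59588) = (-356 - 184861)*(-73790) = -185217*(-73790) = 13667162430)
S(E) = E² (S(E) = E*E = E²)
r + S(613) = 13667162430 + 613² = 13667162430 + 375769 = 13667538199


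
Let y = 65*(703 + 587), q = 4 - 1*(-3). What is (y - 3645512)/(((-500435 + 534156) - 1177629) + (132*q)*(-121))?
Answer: 1780831/627856 ≈ 2.8364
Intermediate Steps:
q = 7 (q = 4 + 3 = 7)
y = 83850 (y = 65*1290 = 83850)
(y - 3645512)/(((-500435 + 534156) - 1177629) + (132*q)*(-121)) = (83850 - 3645512)/(((-500435 + 534156) - 1177629) + (132*7)*(-121)) = -3561662/((33721 - 1177629) + 924*(-121)) = -3561662/(-1143908 - 111804) = -3561662/(-1255712) = -3561662*(-1/1255712) = 1780831/627856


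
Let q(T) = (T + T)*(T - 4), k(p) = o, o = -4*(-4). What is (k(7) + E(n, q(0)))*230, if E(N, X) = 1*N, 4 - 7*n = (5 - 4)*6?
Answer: 25300/7 ≈ 3614.3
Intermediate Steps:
o = 16
n = -2/7 (n = 4/7 - (5 - 4)*6/7 = 4/7 - 6/7 = -2/7 ≈ -0.28571)
k(p) = 16
q(T) = 2*T*(-4 + T) (q(T) = (2*T)*(-4 + T) = 2*T*(-4 + T))
E(N, X) = N
(k(7) + E(n, q(0)))*230 = (16 - 2/7)*230 = (110/7)*230 = 25300/7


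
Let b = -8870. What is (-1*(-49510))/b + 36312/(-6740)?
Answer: -16394621/1494595 ≈ -10.969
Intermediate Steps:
(-1*(-49510))/b + 36312/(-6740) = -1*(-49510)/(-8870) + 36312/(-6740) = 49510*(-1/8870) + 36312*(-1/6740) = -4951/887 - 9078/1685 = -16394621/1494595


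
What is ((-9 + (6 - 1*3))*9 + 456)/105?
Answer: 134/35 ≈ 3.8286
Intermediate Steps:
((-9 + (6 - 1*3))*9 + 456)/105 = ((-9 + (6 - 3))*9 + 456)*(1/105) = ((-9 + 3)*9 + 456)*(1/105) = (-6*9 + 456)*(1/105) = (-54 + 456)*(1/105) = 402*(1/105) = 134/35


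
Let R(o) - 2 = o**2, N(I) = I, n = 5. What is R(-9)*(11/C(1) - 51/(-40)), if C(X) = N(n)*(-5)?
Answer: 13861/200 ≈ 69.305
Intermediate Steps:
C(X) = -25 (C(X) = 5*(-5) = -25)
R(o) = 2 + o**2
R(-9)*(11/C(1) - 51/(-40)) = (2 + (-9)**2)*(11/(-25) - 51/(-40)) = (2 + 81)*(11*(-1/25) - 51*(-1/40)) = 83*(-11/25 + 51/40) = 83*(167/200) = 13861/200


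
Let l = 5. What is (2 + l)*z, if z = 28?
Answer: 196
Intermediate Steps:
(2 + l)*z = (2 + 5)*28 = 7*28 = 196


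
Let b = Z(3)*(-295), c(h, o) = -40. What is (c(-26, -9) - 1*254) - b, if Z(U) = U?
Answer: 591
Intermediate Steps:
b = -885 (b = 3*(-295) = -885)
(c(-26, -9) - 1*254) - b = (-40 - 1*254) - 1*(-885) = (-40 - 254) + 885 = -294 + 885 = 591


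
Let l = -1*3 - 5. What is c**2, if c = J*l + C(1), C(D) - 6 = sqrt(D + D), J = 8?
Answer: (58 - sqrt(2))**2 ≈ 3202.0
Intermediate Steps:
C(D) = 6 + sqrt(2)*sqrt(D) (C(D) = 6 + sqrt(D + D) = 6 + sqrt(2*D) = 6 + sqrt(2)*sqrt(D))
l = -8 (l = -3 - 5 = -8)
c = -58 + sqrt(2) (c = 8*(-8) + (6 + sqrt(2)*sqrt(1)) = -64 + (6 + sqrt(2)*1) = -64 + (6 + sqrt(2)) = -58 + sqrt(2) ≈ -56.586)
c**2 = (-58 + sqrt(2))**2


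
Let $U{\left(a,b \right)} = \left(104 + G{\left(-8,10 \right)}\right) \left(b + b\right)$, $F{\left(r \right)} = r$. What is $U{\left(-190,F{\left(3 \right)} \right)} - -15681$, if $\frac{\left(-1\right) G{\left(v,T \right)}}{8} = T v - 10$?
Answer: $20625$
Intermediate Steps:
$G{\left(v,T \right)} = 80 - 8 T v$ ($G{\left(v,T \right)} = - 8 \left(T v - 10\right) = - 8 \left(-10 + T v\right) = 80 - 8 T v$)
$U{\left(a,b \right)} = 1648 b$ ($U{\left(a,b \right)} = \left(104 - \left(-80 + 80 \left(-8\right)\right)\right) \left(b + b\right) = \left(104 + \left(80 + 640\right)\right) 2 b = \left(104 + 720\right) 2 b = 824 \cdot 2 b = 1648 b$)
$U{\left(-190,F{\left(3 \right)} \right)} - -15681 = 1648 \cdot 3 - -15681 = 4944 + 15681 = 20625$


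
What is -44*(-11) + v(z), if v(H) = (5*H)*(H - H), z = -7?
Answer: 484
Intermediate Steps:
v(H) = 0 (v(H) = (5*H)*0 = 0)
-44*(-11) + v(z) = -44*(-11) + 0 = 484 + 0 = 484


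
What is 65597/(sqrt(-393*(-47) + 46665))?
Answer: 65597*sqrt(4071)/16284 ≈ 257.02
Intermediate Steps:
65597/(sqrt(-393*(-47) + 46665)) = 65597/(sqrt(18471 + 46665)) = 65597/(sqrt(65136)) = 65597/((4*sqrt(4071))) = 65597*(sqrt(4071)/16284) = 65597*sqrt(4071)/16284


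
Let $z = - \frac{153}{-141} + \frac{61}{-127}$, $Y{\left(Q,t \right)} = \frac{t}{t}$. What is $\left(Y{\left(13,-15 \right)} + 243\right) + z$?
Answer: $\frac{1460046}{5969} \approx 244.6$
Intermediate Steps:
$Y{\left(Q,t \right)} = 1$
$z = \frac{3610}{5969}$ ($z = \left(-153\right) \left(- \frac{1}{141}\right) + 61 \left(- \frac{1}{127}\right) = \frac{51}{47} - \frac{61}{127} = \frac{3610}{5969} \approx 0.60479$)
$\left(Y{\left(13,-15 \right)} + 243\right) + z = \left(1 + 243\right) + \frac{3610}{5969} = 244 + \frac{3610}{5969} = \frac{1460046}{5969}$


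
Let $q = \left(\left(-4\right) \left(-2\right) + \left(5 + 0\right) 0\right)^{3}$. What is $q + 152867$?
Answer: $153379$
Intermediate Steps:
$q = 512$ ($q = \left(8 + 5 \cdot 0\right)^{3} = \left(8 + 0\right)^{3} = 8^{3} = 512$)
$q + 152867 = 512 + 152867 = 153379$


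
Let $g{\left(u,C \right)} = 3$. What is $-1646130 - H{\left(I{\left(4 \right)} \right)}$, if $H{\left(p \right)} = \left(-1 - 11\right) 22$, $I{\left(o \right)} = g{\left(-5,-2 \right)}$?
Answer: $-1645866$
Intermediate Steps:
$I{\left(o \right)} = 3$
$H{\left(p \right)} = -264$ ($H{\left(p \right)} = \left(-12\right) 22 = -264$)
$-1646130 - H{\left(I{\left(4 \right)} \right)} = -1646130 - -264 = -1646130 + 264 = -1645866$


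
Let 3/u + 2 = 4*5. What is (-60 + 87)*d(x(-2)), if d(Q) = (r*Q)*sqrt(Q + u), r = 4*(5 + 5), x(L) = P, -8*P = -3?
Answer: 135*sqrt(78)/4 ≈ 298.07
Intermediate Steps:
P = 3/8 (P = -1/8*(-3) = 3/8 ≈ 0.37500)
x(L) = 3/8
u = 1/6 (u = 3/(-2 + 4*5) = 3/(-2 + 20) = 3/18 = 3*(1/18) = 1/6 ≈ 0.16667)
r = 40 (r = 4*10 = 40)
d(Q) = 40*Q*sqrt(1/6 + Q) (d(Q) = (40*Q)*sqrt(Q + 1/6) = (40*Q)*sqrt(1/6 + Q) = 40*Q*sqrt(1/6 + Q))
(-60 + 87)*d(x(-2)) = (-60 + 87)*((20/3)*(3/8)*sqrt(6 + 36*(3/8))) = 27*((20/3)*(3/8)*sqrt(6 + 27/2)) = 27*((20/3)*(3/8)*sqrt(39/2)) = 27*((20/3)*(3/8)*(sqrt(78)/2)) = 27*(5*sqrt(78)/4) = 135*sqrt(78)/4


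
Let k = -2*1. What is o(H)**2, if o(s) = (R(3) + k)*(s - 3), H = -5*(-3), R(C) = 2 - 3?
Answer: 1296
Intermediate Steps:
k = -2
R(C) = -1
H = 15
o(s) = 9 - 3*s (o(s) = (-1 - 2)*(s - 3) = -3*(-3 + s) = 9 - 3*s)
o(H)**2 = (9 - 3*15)**2 = (9 - 45)**2 = (-36)**2 = 1296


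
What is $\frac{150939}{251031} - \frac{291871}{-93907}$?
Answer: $\frac{2649784778}{714350549} \approx 3.7094$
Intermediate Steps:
$\frac{150939}{251031} - \frac{291871}{-93907} = 150939 \cdot \frac{1}{251031} - - \frac{291871}{93907} = \frac{50313}{83677} + \frac{291871}{93907} = \frac{2649784778}{714350549}$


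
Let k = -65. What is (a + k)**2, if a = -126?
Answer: 36481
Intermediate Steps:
(a + k)**2 = (-126 - 65)**2 = (-191)**2 = 36481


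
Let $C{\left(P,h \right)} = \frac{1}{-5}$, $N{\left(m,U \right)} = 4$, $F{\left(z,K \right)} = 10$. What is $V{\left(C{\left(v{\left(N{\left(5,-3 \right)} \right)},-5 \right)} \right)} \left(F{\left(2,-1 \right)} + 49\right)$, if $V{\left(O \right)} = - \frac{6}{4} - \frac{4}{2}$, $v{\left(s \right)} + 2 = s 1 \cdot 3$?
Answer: $- \frac{413}{2} \approx -206.5$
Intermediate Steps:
$v{\left(s \right)} = -2 + 3 s$ ($v{\left(s \right)} = -2 + s 1 \cdot 3 = -2 + s 3 = -2 + 3 s$)
$C{\left(P,h \right)} = - \frac{1}{5}$
$V{\left(O \right)} = - \frac{7}{2}$ ($V{\left(O \right)} = \left(-6\right) \frac{1}{4} - 2 = - \frac{3}{2} - 2 = - \frac{7}{2}$)
$V{\left(C{\left(v{\left(N{\left(5,-3 \right)} \right)},-5 \right)} \right)} \left(F{\left(2,-1 \right)} + 49\right) = - \frac{7 \left(10 + 49\right)}{2} = \left(- \frac{7}{2}\right) 59 = - \frac{413}{2}$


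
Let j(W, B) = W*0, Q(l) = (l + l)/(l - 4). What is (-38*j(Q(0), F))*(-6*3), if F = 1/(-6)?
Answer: 0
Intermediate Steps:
Q(l) = 2*l/(-4 + l) (Q(l) = (2*l)/(-4 + l) = 2*l/(-4 + l))
F = -⅙ ≈ -0.16667
j(W, B) = 0
(-38*j(Q(0), F))*(-6*3) = (-38*0)*(-6*3) = 0*(-18) = 0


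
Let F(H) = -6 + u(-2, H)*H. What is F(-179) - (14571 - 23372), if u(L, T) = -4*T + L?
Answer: -119011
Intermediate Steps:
u(L, T) = L - 4*T
F(H) = -6 + H*(-2 - 4*H) (F(H) = -6 + (-2 - 4*H)*H = -6 + H*(-2 - 4*H))
F(-179) - (14571 - 23372) = (-6 - 2*(-179)*(1 + 2*(-179))) - (14571 - 23372) = (-6 - 2*(-179)*(1 - 358)) - 1*(-8801) = (-6 - 2*(-179)*(-357)) + 8801 = (-6 - 127806) + 8801 = -127812 + 8801 = -119011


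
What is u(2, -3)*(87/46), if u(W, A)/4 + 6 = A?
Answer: -1566/23 ≈ -68.087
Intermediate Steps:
u(W, A) = -24 + 4*A
u(2, -3)*(87/46) = (-24 + 4*(-3))*(87/46) = (-24 - 12)*(87*(1/46)) = -36*87/46 = -1566/23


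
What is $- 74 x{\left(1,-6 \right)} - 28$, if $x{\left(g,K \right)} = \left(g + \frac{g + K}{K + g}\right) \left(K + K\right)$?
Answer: $1748$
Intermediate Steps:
$x{\left(g,K \right)} = 2 K \left(1 + g\right)$ ($x{\left(g,K \right)} = \left(g + \frac{K + g}{K + g}\right) 2 K = \left(g + 1\right) 2 K = \left(1 + g\right) 2 K = 2 K \left(1 + g\right)$)
$- 74 x{\left(1,-6 \right)} - 28 = - 74 \cdot 2 \left(-6\right) \left(1 + 1\right) - 28 = - 74 \cdot 2 \left(-6\right) 2 - 28 = \left(-74\right) \left(-24\right) - 28 = 1776 - 28 = 1748$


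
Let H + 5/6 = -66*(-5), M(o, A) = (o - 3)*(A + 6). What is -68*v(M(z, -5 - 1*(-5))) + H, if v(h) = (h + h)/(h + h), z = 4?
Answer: 1567/6 ≈ 261.17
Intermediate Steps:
M(o, A) = (-3 + o)*(6 + A)
v(h) = 1 (v(h) = (2*h)/((2*h)) = (2*h)*(1/(2*h)) = 1)
H = 1975/6 (H = -⅚ - 66*(-5) = -⅚ + 330 = 1975/6 ≈ 329.17)
-68*v(M(z, -5 - 1*(-5))) + H = -68*1 + 1975/6 = -68 + 1975/6 = 1567/6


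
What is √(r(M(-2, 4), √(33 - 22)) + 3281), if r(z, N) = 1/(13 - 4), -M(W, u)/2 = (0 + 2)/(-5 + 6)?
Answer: √29530/3 ≈ 57.281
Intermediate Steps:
M(W, u) = -4 (M(W, u) = -2*(0 + 2)/(-5 + 6) = -4/1 = -4)
r(z, N) = ⅑ (r(z, N) = 1/9 = ⅑)
√(r(M(-2, 4), √(33 - 22)) + 3281) = √(⅑ + 3281) = √(29530/9) = √29530/3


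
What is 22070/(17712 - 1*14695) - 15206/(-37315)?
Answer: 869418552/112579355 ≈ 7.7227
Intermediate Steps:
22070/(17712 - 1*14695) - 15206/(-37315) = 22070/(17712 - 14695) - 15206*(-1/37315) = 22070/3017 + 15206/37315 = 869418552/112579355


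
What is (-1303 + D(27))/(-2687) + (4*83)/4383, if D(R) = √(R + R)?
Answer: 6603133/11777121 - 3*√6/2687 ≈ 0.55794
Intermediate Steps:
D(R) = √2*√R (D(R) = √(2*R) = √2*√R)
(-1303 + D(27))/(-2687) + (4*83)/4383 = (-1303 + √2*√27)/(-2687) + (4*83)/4383 = (-1303 + √2*(3*√3))*(-1/2687) + 332*(1/4383) = (-1303 + 3*√6)*(-1/2687) + 332/4383 = (1303/2687 - 3*√6/2687) + 332/4383 = 6603133/11777121 - 3*√6/2687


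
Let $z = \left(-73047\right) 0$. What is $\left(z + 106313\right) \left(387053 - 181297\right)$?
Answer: $21874537628$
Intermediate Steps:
$z = 0$
$\left(z + 106313\right) \left(387053 - 181297\right) = \left(0 + 106313\right) \left(387053 - 181297\right) = 106313 \cdot 205756 = 21874537628$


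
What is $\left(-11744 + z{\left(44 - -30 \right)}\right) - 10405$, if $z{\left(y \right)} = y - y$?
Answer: $-22149$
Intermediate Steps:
$z{\left(y \right)} = 0$
$\left(-11744 + z{\left(44 - -30 \right)}\right) - 10405 = \left(-11744 + 0\right) - 10405 = -11744 - 10405 = -22149$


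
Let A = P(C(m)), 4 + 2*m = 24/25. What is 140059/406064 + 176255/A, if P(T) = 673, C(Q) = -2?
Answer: 71665070027/273281072 ≈ 262.24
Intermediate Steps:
m = -38/25 (m = -2 + (24/25)/2 = -2 + (24*(1/25))/2 = -2 + (1/2)*(24/25) = -2 + 12/25 = -38/25 ≈ -1.5200)
A = 673
140059/406064 + 176255/A = 140059/406064 + 176255/673 = 71665070027/273281072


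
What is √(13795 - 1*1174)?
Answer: √12621 ≈ 112.34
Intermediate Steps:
√(13795 - 1*1174) = √(13795 - 1174) = √12621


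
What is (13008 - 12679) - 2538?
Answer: -2209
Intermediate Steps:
(13008 - 12679) - 2538 = 329 - 2538 = -2209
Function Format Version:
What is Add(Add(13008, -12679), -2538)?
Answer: -2209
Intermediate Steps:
Add(Add(13008, -12679), -2538) = Add(329, -2538) = -2209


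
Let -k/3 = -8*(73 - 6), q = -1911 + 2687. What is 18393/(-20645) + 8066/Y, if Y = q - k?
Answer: -90912773/8588320 ≈ -10.586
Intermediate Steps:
q = 776
k = 1608 (k = -(-24)*(73 - 6) = -(-24)*67 = -3*(-536) = 1608)
Y = -832 (Y = 776 - 1*1608 = 776 - 1608 = -832)
18393/(-20645) + 8066/Y = 18393/(-20645) + 8066/(-832) = 18393*(-1/20645) + 8066*(-1/832) = -18393/20645 - 4033/416 = -90912773/8588320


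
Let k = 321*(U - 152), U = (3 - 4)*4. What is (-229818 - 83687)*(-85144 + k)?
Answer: 42392146100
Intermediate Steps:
U = -4 (U = -1*4 = -4)
k = -50076 (k = 321*(-4 - 152) = 321*(-156) = -50076)
(-229818 - 83687)*(-85144 + k) = (-229818 - 83687)*(-85144 - 50076) = -313505*(-135220) = 42392146100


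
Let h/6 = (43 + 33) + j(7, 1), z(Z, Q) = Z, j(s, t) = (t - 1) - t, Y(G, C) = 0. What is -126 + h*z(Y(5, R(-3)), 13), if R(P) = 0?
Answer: -126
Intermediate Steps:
j(s, t) = -1 (j(s, t) = (-1 + t) - t = -1)
h = 450 (h = 6*((43 + 33) - 1) = 6*(76 - 1) = 6*75 = 450)
-126 + h*z(Y(5, R(-3)), 13) = -126 + 450*0 = -126 + 0 = -126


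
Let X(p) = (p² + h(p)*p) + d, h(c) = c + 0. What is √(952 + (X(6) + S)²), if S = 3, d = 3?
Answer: 2*√1759 ≈ 83.881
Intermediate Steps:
h(c) = c
X(p) = 3 + 2*p² (X(p) = (p² + p*p) + 3 = (p² + p²) + 3 = 2*p² + 3 = 3 + 2*p²)
√(952 + (X(6) + S)²) = √(952 + ((3 + 2*6²) + 3)²) = √(952 + ((3 + 2*36) + 3)²) = √(952 + ((3 + 72) + 3)²) = √(952 + (75 + 3)²) = √(952 + 78²) = √(952 + 6084) = √7036 = 2*√1759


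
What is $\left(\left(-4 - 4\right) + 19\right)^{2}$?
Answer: $121$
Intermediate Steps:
$\left(\left(-4 - 4\right) + 19\right)^{2} = \left(-8 + 19\right)^{2} = 11^{2} = 121$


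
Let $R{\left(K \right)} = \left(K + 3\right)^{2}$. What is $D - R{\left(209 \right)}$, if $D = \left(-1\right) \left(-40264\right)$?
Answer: $-4680$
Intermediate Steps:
$D = 40264$
$R{\left(K \right)} = \left(3 + K\right)^{2}$
$D - R{\left(209 \right)} = 40264 - \left(3 + 209\right)^{2} = 40264 - 212^{2} = 40264 - 44944 = -4680$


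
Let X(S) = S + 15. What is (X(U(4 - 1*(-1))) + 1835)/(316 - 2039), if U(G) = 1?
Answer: -1851/1723 ≈ -1.0743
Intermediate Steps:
X(S) = 15 + S
(X(U(4 - 1*(-1))) + 1835)/(316 - 2039) = ((15 + 1) + 1835)/(316 - 2039) = (16 + 1835)/(-1723) = 1851*(-1/1723) = -1851/1723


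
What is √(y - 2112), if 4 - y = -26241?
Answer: √24133 ≈ 155.35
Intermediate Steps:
y = 26245 (y = 4 - 1*(-26241) = 4 + 26241 = 26245)
√(y - 2112) = √(26245 - 2112) = √24133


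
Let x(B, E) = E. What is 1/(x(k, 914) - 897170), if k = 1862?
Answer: -1/896256 ≈ -1.1158e-6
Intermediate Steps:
1/(x(k, 914) - 897170) = 1/(914 - 897170) = 1/(-896256) = -1/896256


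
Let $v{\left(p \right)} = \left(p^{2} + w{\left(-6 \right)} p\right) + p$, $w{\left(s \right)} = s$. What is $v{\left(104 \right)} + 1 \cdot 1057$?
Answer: $11353$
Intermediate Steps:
$v{\left(p \right)} = p^{2} - 5 p$ ($v{\left(p \right)} = \left(p^{2} - 6 p\right) + p = p^{2} - 5 p$)
$v{\left(104 \right)} + 1 \cdot 1057 = 104 \left(-5 + 104\right) + 1 \cdot 1057 = 104 \cdot 99 + 1057 = 10296 + 1057 = 11353$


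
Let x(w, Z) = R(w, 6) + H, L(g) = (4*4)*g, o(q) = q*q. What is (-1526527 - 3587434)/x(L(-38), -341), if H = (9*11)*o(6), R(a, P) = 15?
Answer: -5113961/3579 ≈ -1428.9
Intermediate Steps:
o(q) = q²
H = 3564 (H = (9*11)*6² = 99*36 = 3564)
L(g) = 16*g
x(w, Z) = 3579 (x(w, Z) = 15 + 3564 = 3579)
(-1526527 - 3587434)/x(L(-38), -341) = (-1526527 - 3587434)/3579 = -5113961*1/3579 = -5113961/3579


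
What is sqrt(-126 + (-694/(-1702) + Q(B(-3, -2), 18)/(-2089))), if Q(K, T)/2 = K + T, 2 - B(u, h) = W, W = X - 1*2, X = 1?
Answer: I*sqrt(396979737135047)/1777739 ≈ 11.208*I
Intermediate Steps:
W = -1 (W = 1 - 1*2 = 1 - 2 = -1)
B(u, h) = 3 (B(u, h) = 2 - 1*(-1) = 2 + 1 = 3)
Q(K, T) = 2*K + 2*T (Q(K, T) = 2*(K + T) = 2*K + 2*T)
sqrt(-126 + (-694/(-1702) + Q(B(-3, -2), 18)/(-2089))) = sqrt(-126 + (-694/(-1702) + (2*3 + 2*18)/(-2089))) = sqrt(-126 + (-694*(-1/1702) + (6 + 36)*(-1/2089))) = sqrt(-126 + (347/851 + 42*(-1/2089))) = sqrt(-126 + (347/851 - 42/2089)) = sqrt(-126 + 689141/1777739) = sqrt(-223305973/1777739) = I*sqrt(396979737135047)/1777739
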